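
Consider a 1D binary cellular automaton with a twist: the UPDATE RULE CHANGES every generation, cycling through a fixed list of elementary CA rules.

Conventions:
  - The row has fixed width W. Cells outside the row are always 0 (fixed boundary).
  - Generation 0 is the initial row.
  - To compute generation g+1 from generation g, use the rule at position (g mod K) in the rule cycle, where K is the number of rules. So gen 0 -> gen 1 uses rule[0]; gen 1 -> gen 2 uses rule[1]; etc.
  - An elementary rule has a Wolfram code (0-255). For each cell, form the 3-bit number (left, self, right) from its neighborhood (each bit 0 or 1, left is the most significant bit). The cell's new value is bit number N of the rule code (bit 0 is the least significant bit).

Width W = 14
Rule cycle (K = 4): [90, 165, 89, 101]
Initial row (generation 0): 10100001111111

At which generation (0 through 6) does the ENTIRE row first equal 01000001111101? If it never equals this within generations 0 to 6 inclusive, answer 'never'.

Gen 0: 10100001111111
Gen 1 (rule 90): 00010011000001
Gen 2 (rule 165): 11010000011101
Gen 3 (rule 89): 11001111010100
Gen 4 (rule 101): 01000001111101
Gen 5 (rule 90): 10100011000100
Gen 6 (rule 165): 11101000010101

Answer: 4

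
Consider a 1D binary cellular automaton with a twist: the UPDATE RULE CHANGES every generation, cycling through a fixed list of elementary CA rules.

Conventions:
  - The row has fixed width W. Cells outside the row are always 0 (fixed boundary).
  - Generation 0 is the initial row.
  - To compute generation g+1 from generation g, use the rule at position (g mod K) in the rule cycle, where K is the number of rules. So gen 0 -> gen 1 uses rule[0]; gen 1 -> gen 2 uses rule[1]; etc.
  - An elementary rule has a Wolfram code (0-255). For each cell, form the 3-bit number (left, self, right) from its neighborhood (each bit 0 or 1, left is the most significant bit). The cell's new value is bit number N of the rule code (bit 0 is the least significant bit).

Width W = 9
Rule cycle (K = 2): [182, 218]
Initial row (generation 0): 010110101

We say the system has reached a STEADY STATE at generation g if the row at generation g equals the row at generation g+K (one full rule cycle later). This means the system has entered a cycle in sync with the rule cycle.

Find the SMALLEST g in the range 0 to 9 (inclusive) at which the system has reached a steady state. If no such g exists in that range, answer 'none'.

Answer: 2

Derivation:
Gen 0: 010110101
Gen 1 (rule 182): 111001111
Gen 2 (rule 218): 111111111
Gen 3 (rule 182): 011111110
Gen 4 (rule 218): 111111111
Gen 5 (rule 182): 011111110
Gen 6 (rule 218): 111111111
Gen 7 (rule 182): 011111110
Gen 8 (rule 218): 111111111
Gen 9 (rule 182): 011111110
Gen 10 (rule 218): 111111111
Gen 11 (rule 182): 011111110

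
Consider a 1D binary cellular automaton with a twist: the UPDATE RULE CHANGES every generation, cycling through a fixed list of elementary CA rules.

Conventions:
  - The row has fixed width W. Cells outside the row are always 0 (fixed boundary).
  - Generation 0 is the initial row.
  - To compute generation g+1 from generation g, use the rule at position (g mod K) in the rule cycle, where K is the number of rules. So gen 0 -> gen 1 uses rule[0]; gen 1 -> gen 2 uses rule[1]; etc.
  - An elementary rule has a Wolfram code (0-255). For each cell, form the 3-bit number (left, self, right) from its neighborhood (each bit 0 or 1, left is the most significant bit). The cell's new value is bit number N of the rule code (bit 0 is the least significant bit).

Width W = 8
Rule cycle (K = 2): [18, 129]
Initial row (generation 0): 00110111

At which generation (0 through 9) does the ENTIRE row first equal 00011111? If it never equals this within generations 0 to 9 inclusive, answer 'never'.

Answer: 2

Derivation:
Gen 0: 00110111
Gen 1 (rule 18): 01000000
Gen 2 (rule 129): 00011111
Gen 3 (rule 18): 00100000
Gen 4 (rule 129): 10001111
Gen 5 (rule 18): 01010000
Gen 6 (rule 129): 00000111
Gen 7 (rule 18): 00001000
Gen 8 (rule 129): 11100011
Gen 9 (rule 18): 00010100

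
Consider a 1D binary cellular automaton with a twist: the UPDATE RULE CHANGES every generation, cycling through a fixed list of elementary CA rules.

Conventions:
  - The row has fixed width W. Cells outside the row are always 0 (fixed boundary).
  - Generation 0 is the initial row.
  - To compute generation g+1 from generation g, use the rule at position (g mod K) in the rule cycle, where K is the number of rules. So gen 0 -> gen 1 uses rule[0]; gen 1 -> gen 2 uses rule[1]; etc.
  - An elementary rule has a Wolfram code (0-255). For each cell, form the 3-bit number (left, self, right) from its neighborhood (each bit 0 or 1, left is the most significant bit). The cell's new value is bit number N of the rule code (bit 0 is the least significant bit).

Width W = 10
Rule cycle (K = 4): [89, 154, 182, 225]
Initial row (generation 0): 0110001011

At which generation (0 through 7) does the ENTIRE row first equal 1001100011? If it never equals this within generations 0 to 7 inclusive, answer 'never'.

Gen 0: 0110001011
Gen 1 (rule 89): 0111100011
Gen 2 (rule 154): 1111010110
Gen 3 (rule 182): 0110111001
Gen 4 (rule 225): 0011011000
Gen 5 (rule 89): 1011011111
Gen 6 (rule 154): 0010011110
Gen 7 (rule 182): 0111101101

Answer: never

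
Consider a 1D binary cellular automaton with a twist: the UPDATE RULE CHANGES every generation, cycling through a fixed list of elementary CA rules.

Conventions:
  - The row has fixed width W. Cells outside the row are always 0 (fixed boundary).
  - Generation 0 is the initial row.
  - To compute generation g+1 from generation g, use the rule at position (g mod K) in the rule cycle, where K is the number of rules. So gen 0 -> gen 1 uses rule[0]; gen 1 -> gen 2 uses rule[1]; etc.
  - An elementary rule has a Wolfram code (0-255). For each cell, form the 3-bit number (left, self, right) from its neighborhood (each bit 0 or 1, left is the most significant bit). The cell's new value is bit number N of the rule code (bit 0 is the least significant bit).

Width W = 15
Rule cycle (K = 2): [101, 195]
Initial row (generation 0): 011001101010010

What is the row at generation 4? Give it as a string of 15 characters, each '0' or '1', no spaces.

Answer: 100110101101100

Derivation:
Gen 0: 011001101010010
Gen 1 (rule 101): 001000111110010
Gen 2 (rule 195): 110011011110100
Gen 3 (rule 101): 010001100011101
Gen 4 (rule 195): 100110101101100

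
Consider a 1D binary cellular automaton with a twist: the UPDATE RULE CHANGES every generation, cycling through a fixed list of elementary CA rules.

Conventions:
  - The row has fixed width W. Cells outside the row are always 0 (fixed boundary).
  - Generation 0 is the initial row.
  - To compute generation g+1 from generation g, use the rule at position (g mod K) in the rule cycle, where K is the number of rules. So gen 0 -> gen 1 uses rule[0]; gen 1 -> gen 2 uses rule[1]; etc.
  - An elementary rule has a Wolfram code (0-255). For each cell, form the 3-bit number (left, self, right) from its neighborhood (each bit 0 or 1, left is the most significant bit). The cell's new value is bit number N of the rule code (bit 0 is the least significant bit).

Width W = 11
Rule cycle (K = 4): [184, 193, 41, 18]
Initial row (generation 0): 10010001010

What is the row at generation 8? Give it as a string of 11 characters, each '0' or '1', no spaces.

Answer: 01000100010

Derivation:
Gen 0: 10010001010
Gen 1 (rule 184): 01001000101
Gen 2 (rule 193): 00000010000
Gen 3 (rule 41): 11111000111
Gen 4 (rule 18): 00000101000
Gen 5 (rule 184): 00000010100
Gen 6 (rule 193): 11111000001
Gen 7 (rule 41): 10000011100
Gen 8 (rule 18): 01000100010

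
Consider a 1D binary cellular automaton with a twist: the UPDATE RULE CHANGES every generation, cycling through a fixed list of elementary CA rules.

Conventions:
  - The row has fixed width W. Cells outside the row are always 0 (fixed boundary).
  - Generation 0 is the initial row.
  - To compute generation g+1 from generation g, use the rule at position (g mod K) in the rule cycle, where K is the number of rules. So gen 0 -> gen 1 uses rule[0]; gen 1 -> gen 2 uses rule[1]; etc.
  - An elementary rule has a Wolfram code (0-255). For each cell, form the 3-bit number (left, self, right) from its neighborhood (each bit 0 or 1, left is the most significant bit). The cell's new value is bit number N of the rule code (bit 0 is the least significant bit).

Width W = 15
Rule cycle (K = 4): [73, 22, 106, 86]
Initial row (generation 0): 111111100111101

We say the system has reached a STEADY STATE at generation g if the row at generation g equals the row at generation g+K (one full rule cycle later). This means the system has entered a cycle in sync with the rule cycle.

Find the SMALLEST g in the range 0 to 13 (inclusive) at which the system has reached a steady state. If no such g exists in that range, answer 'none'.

Answer: 11

Derivation:
Gen 0: 111111100111101
Gen 1 (rule 73): 100000100100100
Gen 2 (rule 22): 110001111111110
Gen 3 (rule 106): 110011000000010
Gen 4 (rule 86): 011101100000111
Gen 5 (rule 73): 010101101110101
Gen 6 (rule 22): 110100000000101
Gen 7 (rule 106): 111000000001010
Gen 8 (rule 86): 001100000011011
Gen 9 (rule 73): 101101111011011
Gen 10 (rule 22): 100000000000000
Gen 11 (rule 106): 000000000000000
Gen 12 (rule 86): 000000000000000
Gen 13 (rule 73): 111111111111111
Gen 14 (rule 22): 000000000000000
Gen 15 (rule 106): 000000000000000
Gen 16 (rule 86): 000000000000000
Gen 17 (rule 73): 111111111111111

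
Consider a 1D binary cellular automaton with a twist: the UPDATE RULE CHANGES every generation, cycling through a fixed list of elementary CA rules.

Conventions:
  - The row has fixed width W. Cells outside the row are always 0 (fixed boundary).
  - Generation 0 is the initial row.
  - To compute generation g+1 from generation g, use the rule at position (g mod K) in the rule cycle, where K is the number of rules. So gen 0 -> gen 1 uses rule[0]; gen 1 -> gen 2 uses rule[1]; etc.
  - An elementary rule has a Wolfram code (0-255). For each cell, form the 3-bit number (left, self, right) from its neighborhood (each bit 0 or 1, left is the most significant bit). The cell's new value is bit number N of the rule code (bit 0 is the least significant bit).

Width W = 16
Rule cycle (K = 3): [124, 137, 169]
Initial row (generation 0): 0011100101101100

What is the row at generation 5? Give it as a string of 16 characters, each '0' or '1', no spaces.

Answer: 1010010001101000

Derivation:
Gen 0: 0011100101101100
Gen 1 (rule 124): 0010110111111110
Gen 2 (rule 137): 1000100111111100
Gen 3 (rule 169): 0010000111111001
Gen 4 (rule 124): 0011000100001101
Gen 5 (rule 137): 1010010001101000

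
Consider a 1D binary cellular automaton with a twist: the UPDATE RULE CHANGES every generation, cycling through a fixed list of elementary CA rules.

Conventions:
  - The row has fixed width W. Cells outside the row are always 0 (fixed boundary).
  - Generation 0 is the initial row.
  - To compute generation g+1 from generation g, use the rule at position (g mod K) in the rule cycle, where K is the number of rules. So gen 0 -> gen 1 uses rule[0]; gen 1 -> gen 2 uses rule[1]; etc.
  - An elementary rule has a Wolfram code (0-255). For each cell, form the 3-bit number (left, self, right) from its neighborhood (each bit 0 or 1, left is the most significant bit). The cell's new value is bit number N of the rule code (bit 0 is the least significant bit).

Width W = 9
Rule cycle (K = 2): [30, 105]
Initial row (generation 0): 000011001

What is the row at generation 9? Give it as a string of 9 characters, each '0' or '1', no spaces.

Gen 0: 000011001
Gen 1 (rule 30): 000110111
Gen 2 (rule 105): 110111101
Gen 3 (rule 30): 100100001
Gen 4 (rule 105): 000001100
Gen 5 (rule 30): 000011010
Gen 6 (rule 105): 111011100
Gen 7 (rule 30): 100010010
Gen 8 (rule 105): 001000000
Gen 9 (rule 30): 011100000

Answer: 011100000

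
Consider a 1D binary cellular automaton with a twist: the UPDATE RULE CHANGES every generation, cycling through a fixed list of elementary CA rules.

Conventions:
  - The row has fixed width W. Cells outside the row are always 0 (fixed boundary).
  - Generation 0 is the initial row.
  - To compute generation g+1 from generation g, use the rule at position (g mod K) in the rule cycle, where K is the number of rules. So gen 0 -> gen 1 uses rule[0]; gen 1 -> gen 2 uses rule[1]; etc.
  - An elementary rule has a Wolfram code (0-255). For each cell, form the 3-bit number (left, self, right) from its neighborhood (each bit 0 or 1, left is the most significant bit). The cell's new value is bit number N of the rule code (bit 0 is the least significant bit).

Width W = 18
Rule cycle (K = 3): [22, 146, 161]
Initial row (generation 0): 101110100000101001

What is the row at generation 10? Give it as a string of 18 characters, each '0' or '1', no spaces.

Gen 0: 101110100000101001
Gen 1 (rule 22): 100000110001101111
Gen 2 (rule 146): 010001001010000110
Gen 3 (rule 161): 000100000100110000
Gen 4 (rule 22): 001110001111001000
Gen 5 (rule 146): 010101010110110100
Gen 6 (rule 161): 001010101001001001
Gen 7 (rule 22): 011010101111111111
Gen 8 (rule 146): 100000000111111110
Gen 9 (rule 161): 001111110011111100
Gen 10 (rule 22): 010000001100000010

Answer: 010000001100000010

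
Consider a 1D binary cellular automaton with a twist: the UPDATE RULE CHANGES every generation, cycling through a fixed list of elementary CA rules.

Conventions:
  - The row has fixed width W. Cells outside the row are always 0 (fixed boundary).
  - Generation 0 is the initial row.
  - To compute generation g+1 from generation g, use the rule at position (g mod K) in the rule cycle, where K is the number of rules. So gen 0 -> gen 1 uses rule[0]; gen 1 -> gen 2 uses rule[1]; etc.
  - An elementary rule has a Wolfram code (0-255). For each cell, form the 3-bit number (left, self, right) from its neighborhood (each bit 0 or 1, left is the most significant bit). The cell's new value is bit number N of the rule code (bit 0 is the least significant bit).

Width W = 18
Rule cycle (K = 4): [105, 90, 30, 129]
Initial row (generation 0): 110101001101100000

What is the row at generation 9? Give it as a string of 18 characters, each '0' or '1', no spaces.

Gen 0: 110101001101100000
Gen 1 (rule 105): 111010001111101111
Gen 2 (rule 90): 101001011000101001
Gen 3 (rule 30): 101111010101101111
Gen 4 (rule 129): 000110000000000110
Gen 5 (rule 105): 110110111111110110
Gen 6 (rule 90): 110110100000010111
Gen 7 (rule 30): 100100110000110100
Gen 8 (rule 129): 000000000110000001
Gen 9 (rule 105): 111111110110111100

Answer: 111111110110111100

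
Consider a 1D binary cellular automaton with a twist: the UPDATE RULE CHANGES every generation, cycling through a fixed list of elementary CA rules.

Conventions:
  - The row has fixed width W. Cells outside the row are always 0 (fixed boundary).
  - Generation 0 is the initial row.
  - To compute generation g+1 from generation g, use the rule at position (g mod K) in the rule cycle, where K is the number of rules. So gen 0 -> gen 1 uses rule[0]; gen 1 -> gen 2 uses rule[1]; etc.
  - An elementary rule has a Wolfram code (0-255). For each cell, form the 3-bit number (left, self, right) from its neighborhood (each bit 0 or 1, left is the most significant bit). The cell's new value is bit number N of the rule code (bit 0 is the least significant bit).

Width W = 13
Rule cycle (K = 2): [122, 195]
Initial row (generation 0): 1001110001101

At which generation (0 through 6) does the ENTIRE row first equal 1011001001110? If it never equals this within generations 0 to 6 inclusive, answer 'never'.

Gen 0: 1001110001101
Gen 1 (rule 122): 0111011011110
Gen 2 (rule 195): 1011001001110
Gen 3 (rule 122): 0111110111011
Gen 4 (rule 195): 1011110011001
Gen 5 (rule 122): 0110011111110
Gen 6 (rule 195): 1010101111110

Answer: 2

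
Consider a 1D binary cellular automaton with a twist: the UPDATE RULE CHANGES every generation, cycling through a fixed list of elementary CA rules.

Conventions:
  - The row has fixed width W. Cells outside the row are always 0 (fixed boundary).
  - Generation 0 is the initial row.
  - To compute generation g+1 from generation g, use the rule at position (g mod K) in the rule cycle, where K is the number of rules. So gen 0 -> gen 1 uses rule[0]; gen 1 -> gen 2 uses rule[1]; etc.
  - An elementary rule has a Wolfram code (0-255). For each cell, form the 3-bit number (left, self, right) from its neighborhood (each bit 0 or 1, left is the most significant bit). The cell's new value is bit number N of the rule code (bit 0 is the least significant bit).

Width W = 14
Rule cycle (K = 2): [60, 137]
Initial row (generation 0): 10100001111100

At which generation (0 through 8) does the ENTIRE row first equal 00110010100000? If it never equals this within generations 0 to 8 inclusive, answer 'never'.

Gen 0: 10100001111100
Gen 1 (rule 60): 11110001000010
Gen 2 (rule 137): 11100100011000
Gen 3 (rule 60): 10010110010100
Gen 4 (rule 137): 00000100000001
Gen 5 (rule 60): 00000110000001
Gen 6 (rule 137): 11110100111100
Gen 7 (rule 60): 10001110100010
Gen 8 (rule 137): 00101100001000

Answer: never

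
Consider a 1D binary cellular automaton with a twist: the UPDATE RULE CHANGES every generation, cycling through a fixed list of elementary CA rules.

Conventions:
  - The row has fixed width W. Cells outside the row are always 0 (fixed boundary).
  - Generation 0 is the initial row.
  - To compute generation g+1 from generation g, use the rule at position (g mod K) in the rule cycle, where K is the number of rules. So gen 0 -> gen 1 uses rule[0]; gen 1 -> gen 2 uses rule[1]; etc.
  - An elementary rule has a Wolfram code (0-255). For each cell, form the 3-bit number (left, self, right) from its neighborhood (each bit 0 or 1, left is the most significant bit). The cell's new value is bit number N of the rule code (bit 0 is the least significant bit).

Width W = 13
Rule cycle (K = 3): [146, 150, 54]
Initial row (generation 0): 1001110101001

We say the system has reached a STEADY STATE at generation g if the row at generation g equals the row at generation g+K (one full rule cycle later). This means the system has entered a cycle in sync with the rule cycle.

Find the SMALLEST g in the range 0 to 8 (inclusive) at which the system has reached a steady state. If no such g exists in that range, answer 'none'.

Gen 0: 1001110101001
Gen 1 (rule 146): 0110100000110
Gen 2 (rule 150): 1000110001001
Gen 3 (rule 54): 1101001011111
Gen 4 (rule 146): 0000110001110
Gen 5 (rule 150): 0001001010101
Gen 6 (rule 54): 0011111111111
Gen 7 (rule 146): 0101111111110
Gen 8 (rule 150): 1100111111101
Gen 9 (rule 54): 0011000000011
Gen 10 (rule 146): 0100100000100
Gen 11 (rule 150): 1111110001110

Answer: none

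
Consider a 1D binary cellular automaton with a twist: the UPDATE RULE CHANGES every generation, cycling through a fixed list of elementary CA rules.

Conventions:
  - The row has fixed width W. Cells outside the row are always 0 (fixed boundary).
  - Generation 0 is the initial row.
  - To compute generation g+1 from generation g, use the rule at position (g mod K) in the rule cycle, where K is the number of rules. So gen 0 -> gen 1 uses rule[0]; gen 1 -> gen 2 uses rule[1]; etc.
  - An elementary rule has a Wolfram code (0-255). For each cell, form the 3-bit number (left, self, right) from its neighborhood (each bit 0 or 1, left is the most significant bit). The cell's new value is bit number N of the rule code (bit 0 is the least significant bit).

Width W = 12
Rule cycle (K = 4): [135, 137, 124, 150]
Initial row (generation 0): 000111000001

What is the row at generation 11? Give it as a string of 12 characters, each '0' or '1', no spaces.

Answer: 111011101100

Derivation:
Gen 0: 000111000001
Gen 1 (rule 135): 111010011111
Gen 2 (rule 137): 110000011110
Gen 3 (rule 124): 111000010011
Gen 4 (rule 150): 010100111100
Gen 5 (rule 135): 110101011001
Gen 6 (rule 137): 100000010000
Gen 7 (rule 124): 110000011000
Gen 8 (rule 150): 001000100100
Gen 9 (rule 135): 111011101101
Gen 10 (rule 137): 110011001000
Gen 11 (rule 124): 111011101100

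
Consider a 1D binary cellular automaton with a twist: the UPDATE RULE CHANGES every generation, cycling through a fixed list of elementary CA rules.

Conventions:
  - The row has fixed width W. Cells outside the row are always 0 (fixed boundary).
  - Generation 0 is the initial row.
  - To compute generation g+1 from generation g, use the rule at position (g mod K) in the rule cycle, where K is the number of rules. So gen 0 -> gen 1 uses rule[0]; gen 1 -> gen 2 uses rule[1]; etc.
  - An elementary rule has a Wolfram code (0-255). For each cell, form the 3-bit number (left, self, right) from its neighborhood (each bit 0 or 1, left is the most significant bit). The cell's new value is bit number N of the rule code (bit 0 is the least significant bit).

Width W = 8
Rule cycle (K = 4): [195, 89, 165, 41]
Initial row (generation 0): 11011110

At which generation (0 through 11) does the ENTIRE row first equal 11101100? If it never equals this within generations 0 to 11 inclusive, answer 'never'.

Gen 0: 11011110
Gen 1 (rule 195): 01001110
Gen 2 (rule 89): 00101011
Gen 3 (rule 165): 10111100
Gen 4 (rule 41): 01100001
Gen 5 (rule 195): 10101110
Gen 6 (rule 89): 00001011
Gen 7 (rule 165): 11101100
Gen 8 (rule 41): 10011001
Gen 9 (rule 195): 00101010
Gen 10 (rule 89): 10000001
Gen 11 (rule 165): 10111101

Answer: 7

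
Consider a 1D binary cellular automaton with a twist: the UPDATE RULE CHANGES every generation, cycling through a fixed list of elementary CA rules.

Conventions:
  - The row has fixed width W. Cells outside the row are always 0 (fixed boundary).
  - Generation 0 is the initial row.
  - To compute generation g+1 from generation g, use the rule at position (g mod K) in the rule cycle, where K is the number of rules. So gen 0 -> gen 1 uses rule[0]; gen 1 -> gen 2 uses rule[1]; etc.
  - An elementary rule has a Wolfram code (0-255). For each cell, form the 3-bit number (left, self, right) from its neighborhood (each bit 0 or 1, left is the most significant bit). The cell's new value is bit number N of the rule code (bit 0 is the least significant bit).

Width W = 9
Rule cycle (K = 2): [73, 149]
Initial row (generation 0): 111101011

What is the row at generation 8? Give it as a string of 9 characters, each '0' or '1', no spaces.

Answer: 101101000

Derivation:
Gen 0: 111101011
Gen 1 (rule 73): 100100011
Gen 2 (rule 149): 110111000
Gen 3 (rule 73): 110101011
Gen 4 (rule 149): 000101000
Gen 5 (rule 73): 110000011
Gen 6 (rule 149): 001111000
Gen 7 (rule 73): 101001011
Gen 8 (rule 149): 101101000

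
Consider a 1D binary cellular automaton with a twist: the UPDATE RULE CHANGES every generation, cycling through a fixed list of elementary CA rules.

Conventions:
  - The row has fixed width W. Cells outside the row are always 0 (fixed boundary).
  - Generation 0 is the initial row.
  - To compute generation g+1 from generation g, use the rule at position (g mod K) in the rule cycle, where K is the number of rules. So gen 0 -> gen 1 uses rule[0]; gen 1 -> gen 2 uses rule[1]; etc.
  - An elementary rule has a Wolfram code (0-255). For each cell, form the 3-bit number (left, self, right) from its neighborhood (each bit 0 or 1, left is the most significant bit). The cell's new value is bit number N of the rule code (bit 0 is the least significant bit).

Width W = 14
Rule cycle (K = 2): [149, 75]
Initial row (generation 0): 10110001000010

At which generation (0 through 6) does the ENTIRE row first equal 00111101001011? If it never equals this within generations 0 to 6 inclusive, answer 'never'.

Gen 0: 10110001000010
Gen 1 (rule 149): 10001101111011
Gen 2 (rule 75): 00111101001011
Gen 3 (rule 149): 10011001101000
Gen 4 (rule 75): 00111011100011
Gen 5 (rule 149): 10010001011000
Gen 6 (rule 75): 00100110011011

Answer: 2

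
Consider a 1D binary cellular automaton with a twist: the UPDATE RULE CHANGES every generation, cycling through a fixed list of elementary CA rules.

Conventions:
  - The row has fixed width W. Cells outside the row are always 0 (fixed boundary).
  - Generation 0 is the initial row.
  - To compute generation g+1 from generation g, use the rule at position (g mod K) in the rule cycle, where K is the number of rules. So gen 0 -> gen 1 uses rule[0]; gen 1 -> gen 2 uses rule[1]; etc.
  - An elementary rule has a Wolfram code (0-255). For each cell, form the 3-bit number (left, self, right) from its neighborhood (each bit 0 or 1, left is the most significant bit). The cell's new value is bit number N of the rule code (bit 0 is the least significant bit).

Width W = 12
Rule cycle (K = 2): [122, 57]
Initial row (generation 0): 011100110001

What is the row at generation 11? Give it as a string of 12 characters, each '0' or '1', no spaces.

Answer: 010101111010

Derivation:
Gen 0: 011100110001
Gen 1 (rule 122): 110111111010
Gen 2 (rule 57): 101100000101
Gen 3 (rule 122): 011110001010
Gen 4 (rule 57): 010001100101
Gen 5 (rule 122): 101011111010
Gen 6 (rule 57): 010110000101
Gen 7 (rule 122): 101111001010
Gen 8 (rule 57): 011000100101
Gen 9 (rule 122): 111101011010
Gen 10 (rule 57): 100010110101
Gen 11 (rule 122): 010101111010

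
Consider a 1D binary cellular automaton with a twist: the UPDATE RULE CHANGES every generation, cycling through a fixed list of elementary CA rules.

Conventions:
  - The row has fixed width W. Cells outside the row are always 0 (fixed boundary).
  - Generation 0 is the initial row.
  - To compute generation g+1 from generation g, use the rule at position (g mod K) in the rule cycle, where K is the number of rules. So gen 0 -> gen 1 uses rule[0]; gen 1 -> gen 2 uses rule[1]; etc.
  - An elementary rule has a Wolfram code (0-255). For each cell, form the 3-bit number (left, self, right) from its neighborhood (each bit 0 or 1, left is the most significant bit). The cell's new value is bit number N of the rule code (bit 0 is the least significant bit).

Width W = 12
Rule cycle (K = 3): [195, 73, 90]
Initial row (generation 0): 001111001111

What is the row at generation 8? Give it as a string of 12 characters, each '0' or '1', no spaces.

Gen 0: 001111001111
Gen 1 (rule 195): 110111010111
Gen 2 (rule 73): 110101000101
Gen 3 (rule 90): 110000101000
Gen 4 (rule 195): 010111000011
Gen 5 (rule 73): 000101011011
Gen 6 (rule 90): 001000011011
Gen 7 (rule 195): 110011101001
Gen 8 (rule 73): 110010100000

Answer: 110010100000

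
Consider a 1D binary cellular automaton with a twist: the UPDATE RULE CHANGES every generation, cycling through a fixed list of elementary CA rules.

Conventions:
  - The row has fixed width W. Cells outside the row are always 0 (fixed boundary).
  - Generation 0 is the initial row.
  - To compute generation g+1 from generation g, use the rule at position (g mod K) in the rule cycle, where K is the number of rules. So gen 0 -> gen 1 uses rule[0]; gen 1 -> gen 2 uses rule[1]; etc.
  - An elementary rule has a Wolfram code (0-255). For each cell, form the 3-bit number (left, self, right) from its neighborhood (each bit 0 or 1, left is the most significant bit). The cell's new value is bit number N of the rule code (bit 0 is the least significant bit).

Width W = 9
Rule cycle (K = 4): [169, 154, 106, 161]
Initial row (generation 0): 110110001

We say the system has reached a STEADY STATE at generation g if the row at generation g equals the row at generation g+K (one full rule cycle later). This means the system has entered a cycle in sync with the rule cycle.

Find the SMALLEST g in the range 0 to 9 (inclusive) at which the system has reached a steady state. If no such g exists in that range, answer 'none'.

Gen 0: 110110001
Gen 1 (rule 169): 101100100
Gen 2 (rule 154): 001011010
Gen 3 (rule 106): 010111100
Gen 4 (rule 161): 001011001
Gen 5 (rule 169): 100110000
Gen 6 (rule 154): 011101000
Gen 7 (rule 106): 110110000
Gen 8 (rule 161): 001000111
Gen 9 (rule 169): 100010110
Gen 10 (rule 154): 010100101
Gen 11 (rule 106): 101001010
Gen 12 (rule 161): 010000100
Gen 13 (rule 169): 000110001

Answer: none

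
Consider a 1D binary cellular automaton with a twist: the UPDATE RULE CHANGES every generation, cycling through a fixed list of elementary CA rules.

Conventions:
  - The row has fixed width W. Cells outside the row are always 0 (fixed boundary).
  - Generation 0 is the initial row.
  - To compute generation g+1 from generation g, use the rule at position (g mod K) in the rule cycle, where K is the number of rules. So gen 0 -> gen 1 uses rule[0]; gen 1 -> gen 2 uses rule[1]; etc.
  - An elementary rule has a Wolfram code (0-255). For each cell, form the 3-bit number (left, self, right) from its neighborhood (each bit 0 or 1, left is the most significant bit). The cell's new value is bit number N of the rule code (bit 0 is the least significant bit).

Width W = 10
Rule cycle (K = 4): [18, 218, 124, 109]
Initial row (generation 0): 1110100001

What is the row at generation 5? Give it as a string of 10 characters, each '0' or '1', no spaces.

Answer: 0000010010

Derivation:
Gen 0: 1110100001
Gen 1 (rule 18): 0000010010
Gen 2 (rule 218): 0000101101
Gen 3 (rule 124): 0000111111
Gen 4 (rule 109): 1110100001
Gen 5 (rule 18): 0000010010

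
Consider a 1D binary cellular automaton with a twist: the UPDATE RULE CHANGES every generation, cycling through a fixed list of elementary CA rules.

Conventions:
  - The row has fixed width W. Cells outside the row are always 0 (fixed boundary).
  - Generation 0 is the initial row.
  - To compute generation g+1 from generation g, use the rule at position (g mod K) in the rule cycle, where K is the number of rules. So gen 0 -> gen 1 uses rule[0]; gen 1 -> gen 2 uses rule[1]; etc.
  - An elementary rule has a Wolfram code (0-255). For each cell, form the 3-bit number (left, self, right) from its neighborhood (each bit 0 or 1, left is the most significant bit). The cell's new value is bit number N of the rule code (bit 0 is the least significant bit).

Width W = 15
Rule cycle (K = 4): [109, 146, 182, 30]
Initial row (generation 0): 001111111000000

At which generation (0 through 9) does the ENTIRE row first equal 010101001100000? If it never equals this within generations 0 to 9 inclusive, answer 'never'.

Answer: never

Derivation:
Gen 0: 001111111000000
Gen 1 (rule 109): 101000001011111
Gen 2 (rule 146): 000100010001110
Gen 3 (rule 182): 001110111010101
Gen 4 (rule 30): 011000100010101
Gen 5 (rule 109): 011010101011111
Gen 6 (rule 146): 100000000001110
Gen 7 (rule 182): 110000000010101
Gen 8 (rule 30): 101000000110101
Gen 9 (rule 109): 111011110111111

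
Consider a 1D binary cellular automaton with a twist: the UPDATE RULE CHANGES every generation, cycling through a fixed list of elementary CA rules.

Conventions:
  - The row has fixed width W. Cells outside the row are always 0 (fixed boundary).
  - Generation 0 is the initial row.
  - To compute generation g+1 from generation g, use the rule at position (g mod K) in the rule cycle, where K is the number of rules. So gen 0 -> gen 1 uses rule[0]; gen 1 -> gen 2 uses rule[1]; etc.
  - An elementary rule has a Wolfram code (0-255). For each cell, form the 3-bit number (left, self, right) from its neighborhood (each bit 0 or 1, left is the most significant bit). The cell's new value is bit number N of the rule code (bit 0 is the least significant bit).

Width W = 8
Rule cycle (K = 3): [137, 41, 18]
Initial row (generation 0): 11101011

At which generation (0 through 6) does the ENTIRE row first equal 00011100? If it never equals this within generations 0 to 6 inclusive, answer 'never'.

Gen 0: 11101011
Gen 1 (rule 137): 11000010
Gen 2 (rule 41): 10011000
Gen 3 (rule 18): 01100100
Gen 4 (rule 137): 01000001
Gen 5 (rule 41): 00011100
Gen 6 (rule 18): 00100010

Answer: 5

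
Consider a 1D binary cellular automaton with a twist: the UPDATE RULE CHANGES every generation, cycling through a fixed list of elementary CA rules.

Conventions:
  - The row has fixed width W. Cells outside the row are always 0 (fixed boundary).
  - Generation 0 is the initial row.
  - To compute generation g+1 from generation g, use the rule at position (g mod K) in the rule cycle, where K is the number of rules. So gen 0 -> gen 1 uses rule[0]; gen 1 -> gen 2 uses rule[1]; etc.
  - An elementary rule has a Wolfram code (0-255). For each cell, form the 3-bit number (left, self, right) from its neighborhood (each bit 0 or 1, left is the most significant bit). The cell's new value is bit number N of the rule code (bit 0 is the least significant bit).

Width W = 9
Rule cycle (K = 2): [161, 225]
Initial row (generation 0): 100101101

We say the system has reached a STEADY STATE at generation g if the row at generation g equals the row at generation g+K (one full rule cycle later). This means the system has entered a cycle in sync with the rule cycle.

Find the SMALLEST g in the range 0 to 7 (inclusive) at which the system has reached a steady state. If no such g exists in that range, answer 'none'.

Gen 0: 100101101
Gen 1 (rule 161): 000010010
Gen 2 (rule 225): 111000000
Gen 3 (rule 161): 010011111
Gen 4 (rule 225): 000001111
Gen 5 (rule 161): 111100110
Gen 6 (rule 225): 011100010
Gen 7 (rule 161): 001001000
Gen 8 (rule 225): 100000011
Gen 9 (rule 161): 001111000

Answer: none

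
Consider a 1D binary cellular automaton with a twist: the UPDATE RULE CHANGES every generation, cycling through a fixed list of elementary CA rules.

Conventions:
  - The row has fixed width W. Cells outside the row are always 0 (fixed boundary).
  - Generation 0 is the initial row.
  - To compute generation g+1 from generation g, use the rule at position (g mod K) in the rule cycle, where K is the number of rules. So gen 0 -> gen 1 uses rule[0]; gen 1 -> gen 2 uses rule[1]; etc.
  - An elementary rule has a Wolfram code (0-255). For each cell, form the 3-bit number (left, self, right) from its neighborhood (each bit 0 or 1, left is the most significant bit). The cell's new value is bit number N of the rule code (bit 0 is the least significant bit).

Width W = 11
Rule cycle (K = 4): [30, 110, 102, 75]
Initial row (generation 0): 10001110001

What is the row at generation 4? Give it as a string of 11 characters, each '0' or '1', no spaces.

Gen 0: 10001110001
Gen 1 (rule 30): 11011001011
Gen 2 (rule 110): 11111011111
Gen 3 (rule 102): 00001100001
Gen 4 (rule 75): 11111101110

Answer: 11111101110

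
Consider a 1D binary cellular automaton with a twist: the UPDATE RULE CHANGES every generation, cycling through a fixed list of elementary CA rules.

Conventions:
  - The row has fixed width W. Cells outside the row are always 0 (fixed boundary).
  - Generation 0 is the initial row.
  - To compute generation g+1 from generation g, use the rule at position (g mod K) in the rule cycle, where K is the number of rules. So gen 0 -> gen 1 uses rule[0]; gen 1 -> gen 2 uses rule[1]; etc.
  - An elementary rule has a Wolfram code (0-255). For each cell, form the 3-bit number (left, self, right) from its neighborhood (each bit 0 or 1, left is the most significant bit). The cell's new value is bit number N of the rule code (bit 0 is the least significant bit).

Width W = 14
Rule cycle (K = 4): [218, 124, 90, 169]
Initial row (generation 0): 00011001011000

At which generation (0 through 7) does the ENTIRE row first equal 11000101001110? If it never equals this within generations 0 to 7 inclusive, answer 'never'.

Answer: never

Derivation:
Gen 0: 00011001011000
Gen 1 (rule 218): 00111110011100
Gen 2 (rule 124): 00100011010110
Gen 3 (rule 90): 01010111000111
Gen 4 (rule 169): 00101110010110
Gen 5 (rule 218): 01001111100111
Gen 6 (rule 124): 01101000110101
Gen 7 (rule 90): 11100101110000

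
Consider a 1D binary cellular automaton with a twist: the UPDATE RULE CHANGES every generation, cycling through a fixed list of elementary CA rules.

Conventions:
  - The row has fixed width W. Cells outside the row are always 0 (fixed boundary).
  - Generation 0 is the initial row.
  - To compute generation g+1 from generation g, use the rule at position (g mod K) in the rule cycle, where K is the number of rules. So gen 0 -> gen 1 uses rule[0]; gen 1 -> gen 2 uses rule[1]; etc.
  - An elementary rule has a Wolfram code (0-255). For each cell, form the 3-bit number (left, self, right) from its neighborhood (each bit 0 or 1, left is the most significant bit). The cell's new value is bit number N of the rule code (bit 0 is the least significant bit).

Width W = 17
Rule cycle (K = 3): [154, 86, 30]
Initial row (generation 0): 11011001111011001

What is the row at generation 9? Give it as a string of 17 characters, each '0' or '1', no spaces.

Answer: 10100111000000010

Derivation:
Gen 0: 11011001111011001
Gen 1 (rule 154): 10010111110010110
Gen 2 (rule 86): 11110000011110011
Gen 3 (rule 30): 10001000110001110
Gen 4 (rule 154): 01010101101011101
Gen 5 (rule 86): 11010100101000101
Gen 6 (rule 30): 10010111101101101
Gen 7 (rule 154): 01100111001001000
Gen 8 (rule 86): 10111001111111100
Gen 9 (rule 30): 10100111000000010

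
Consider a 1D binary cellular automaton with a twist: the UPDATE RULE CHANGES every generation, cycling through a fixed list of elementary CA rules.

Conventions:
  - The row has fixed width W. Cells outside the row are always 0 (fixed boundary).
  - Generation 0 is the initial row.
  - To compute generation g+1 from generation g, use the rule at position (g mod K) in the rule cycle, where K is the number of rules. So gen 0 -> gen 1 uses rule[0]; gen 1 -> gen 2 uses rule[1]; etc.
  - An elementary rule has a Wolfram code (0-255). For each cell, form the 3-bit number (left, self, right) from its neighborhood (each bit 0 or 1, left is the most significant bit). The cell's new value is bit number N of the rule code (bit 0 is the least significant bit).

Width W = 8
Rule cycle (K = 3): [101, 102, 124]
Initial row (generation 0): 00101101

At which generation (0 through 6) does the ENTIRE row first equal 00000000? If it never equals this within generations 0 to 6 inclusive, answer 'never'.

Answer: never

Derivation:
Gen 0: 00101101
Gen 1 (rule 101): 10110111
Gen 2 (rule 102): 11011001
Gen 3 (rule 124): 11111101
Gen 4 (rule 101): 00000111
Gen 5 (rule 102): 00001001
Gen 6 (rule 124): 00001101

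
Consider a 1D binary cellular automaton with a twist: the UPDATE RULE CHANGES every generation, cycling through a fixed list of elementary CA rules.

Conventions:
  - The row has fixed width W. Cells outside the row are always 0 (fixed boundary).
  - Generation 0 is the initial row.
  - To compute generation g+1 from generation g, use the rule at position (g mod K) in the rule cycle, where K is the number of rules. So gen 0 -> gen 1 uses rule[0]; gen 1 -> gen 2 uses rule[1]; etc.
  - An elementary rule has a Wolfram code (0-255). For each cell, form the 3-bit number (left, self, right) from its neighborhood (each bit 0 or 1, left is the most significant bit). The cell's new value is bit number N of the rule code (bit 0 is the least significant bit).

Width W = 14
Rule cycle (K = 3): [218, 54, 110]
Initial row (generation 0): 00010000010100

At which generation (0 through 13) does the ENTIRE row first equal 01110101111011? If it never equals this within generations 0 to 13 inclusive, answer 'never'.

Answer: never

Derivation:
Gen 0: 00010000010100
Gen 1 (rule 218): 00101000100010
Gen 2 (rule 54): 01111101110111
Gen 3 (rule 110): 11000111011101
Gen 4 (rule 218): 11101111011100
Gen 5 (rule 54): 00010000100010
Gen 6 (rule 110): 00110001100110
Gen 7 (rule 218): 01111011111111
Gen 8 (rule 54): 10000100000000
Gen 9 (rule 110): 10001100000000
Gen 10 (rule 218): 01011110000000
Gen 11 (rule 54): 11100001000000
Gen 12 (rule 110): 10100011000000
Gen 13 (rule 218): 00010111100000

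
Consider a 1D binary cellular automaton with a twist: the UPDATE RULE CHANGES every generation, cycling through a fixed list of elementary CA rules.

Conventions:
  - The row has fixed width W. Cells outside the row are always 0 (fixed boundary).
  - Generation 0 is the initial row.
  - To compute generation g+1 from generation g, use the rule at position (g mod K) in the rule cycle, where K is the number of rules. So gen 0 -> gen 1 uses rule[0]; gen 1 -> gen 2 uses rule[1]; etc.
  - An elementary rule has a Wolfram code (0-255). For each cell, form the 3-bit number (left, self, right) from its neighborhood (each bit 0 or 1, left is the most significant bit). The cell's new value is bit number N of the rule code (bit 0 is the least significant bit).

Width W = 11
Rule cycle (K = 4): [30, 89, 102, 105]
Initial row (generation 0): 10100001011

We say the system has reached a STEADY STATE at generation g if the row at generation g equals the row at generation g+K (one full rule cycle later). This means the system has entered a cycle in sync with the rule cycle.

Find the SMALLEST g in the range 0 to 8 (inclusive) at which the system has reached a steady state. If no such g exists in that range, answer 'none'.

Gen 0: 10100001011
Gen 1 (rule 30): 10110011010
Gen 2 (rule 89): 00111011001
Gen 3 (rule 102): 01001101011
Gen 4 (rule 105): 00001110111
Gen 5 (rule 30): 00011000100
Gen 6 (rule 89): 11011110011
Gen 7 (rule 102): 01100010101
Gen 8 (rule 105): 01101001010
Gen 9 (rule 30): 11001111011
Gen 10 (rule 89): 11101001011
Gen 11 (rule 102): 00111011101
Gen 12 (rule 105): 10101110110

Answer: none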